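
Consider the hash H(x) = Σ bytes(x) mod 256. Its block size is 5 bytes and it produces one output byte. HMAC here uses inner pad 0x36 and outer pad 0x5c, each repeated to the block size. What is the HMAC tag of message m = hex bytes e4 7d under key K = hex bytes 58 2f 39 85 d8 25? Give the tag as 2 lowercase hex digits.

Key hex bytes 58 2f 39 85 d8 25 is 6 bytes > B = 5, so hash it first: H(key) = 42, then zero-pad to 5 bytes: K' = 42 00 00 00 00.
K' ⊕ ipad = 74 36 36 36 36.  K' ⊕ opad = 1e 5c 5c 5c 5c.
Inner input = (K'⊕ipad) ∥ m = 74 36 36 36 36 ∥ e4 7d.
Inner hash: sum = 116+54+54+54+54+228+125 = 685; mod 256 = 173 → ad.
Outer input = (K'⊕opad) ∥ inner = 1e 5c 5c 5c 5c ∥ ad.
Outer hash (tag): sum = 30+92+92+92+92+173 = 571; mod 256 = 59 → 3b.

3b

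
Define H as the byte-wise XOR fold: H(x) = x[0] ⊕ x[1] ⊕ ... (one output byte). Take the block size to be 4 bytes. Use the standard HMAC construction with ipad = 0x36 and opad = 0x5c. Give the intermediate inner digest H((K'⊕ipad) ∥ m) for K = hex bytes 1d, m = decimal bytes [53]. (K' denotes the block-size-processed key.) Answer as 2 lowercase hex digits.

Key hex bytes 1d is 1 byte ≤ B = 4; zero-pad to 4 bytes: K' = 1d 00 00 00.
K' ⊕ ipad = 2b 36 36 36.
Inner input = 2b 36 36 36 ∥ 35.
Inner hash: XOR 2b⊕36⊕36⊕36⊕35 = 28.

28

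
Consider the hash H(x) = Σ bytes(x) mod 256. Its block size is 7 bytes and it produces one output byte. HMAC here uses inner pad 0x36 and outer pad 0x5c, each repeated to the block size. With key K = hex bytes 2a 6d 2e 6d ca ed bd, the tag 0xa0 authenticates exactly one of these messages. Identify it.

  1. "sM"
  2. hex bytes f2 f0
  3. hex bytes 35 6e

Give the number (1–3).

2

Key hex bytes 2a 6d 2e 6d ca ed bd is exactly B = 7 bytes: K' = 2a 6d 2e 6d ca ed bd.
K' ⊕ ipad = 1c 5b 18 5b fc db 8b; K' ⊕ opad = 76 31 72 31 96 b1 e1.
m1: inner = H(1c 5b 18 5b fc db 8b 73 4d) = 0c; tag = H(76 31 72 31 96 b1 e1 0c) = 7e
m2: inner = H(1c 5b 18 5b fc db 8b f2 f0) = 2e; tag = H(76 31 72 31 96 b1 e1 2e) = a0 ← matches
m3: inner = H(1c 5b 18 5b fc db 8b 35 6e) = ef; tag = H(76 31 72 31 96 b1 e1 ef) = 61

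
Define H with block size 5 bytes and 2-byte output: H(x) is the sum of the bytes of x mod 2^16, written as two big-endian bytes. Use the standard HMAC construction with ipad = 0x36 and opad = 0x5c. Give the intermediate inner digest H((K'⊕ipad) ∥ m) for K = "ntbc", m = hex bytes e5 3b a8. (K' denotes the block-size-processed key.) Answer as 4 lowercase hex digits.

Key "ntbc" = 6e 74 62 63 is 4 bytes ≤ B = 5; zero-pad to 5 bytes: K' = 6e 74 62 63 00.
K' ⊕ ipad = 58 42 54 55 36.
Inner input = 58 42 54 55 36 ∥ e5 3b a8.
Inner hash: sum = 88+66+84+85+54+229+59+168 = 833 → 03 41.

0341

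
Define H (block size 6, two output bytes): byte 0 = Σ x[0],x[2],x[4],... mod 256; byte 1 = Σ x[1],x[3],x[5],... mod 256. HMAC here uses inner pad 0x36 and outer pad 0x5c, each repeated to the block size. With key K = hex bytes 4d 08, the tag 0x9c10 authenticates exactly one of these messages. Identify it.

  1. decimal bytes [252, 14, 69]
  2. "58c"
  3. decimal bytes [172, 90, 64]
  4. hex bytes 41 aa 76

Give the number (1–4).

3

Key hex bytes 4d 08 is 2 bytes ≤ B = 6; zero-pad to 6 bytes: K' = 4d 08 00 00 00 00.
K' ⊕ ipad = 7b 3e 36 36 36 36; K' ⊕ opad = 11 54 5c 5c 5c 5c.
m1: inner = H(7b 3e 36 36 36 36 fc 0e 45) = 28 b8; tag = H(11 54 5c 5c 5c 5c 28 b8) = f1c4
m2: inner = H(7b 3e 36 36 36 36 35 38 63) = 7f e2; tag = H(11 54 5c 5c 5c 5c 7f e2) = 48ee
m3: inner = H(7b 3e 36 36 36 36 ac 5a 40) = d3 04; tag = H(11 54 5c 5c 5c 5c d3 04) = 9c10 ← matches
m4: inner = H(7b 3e 36 36 36 36 41 aa 76) = 9e 54; tag = H(11 54 5c 5c 5c 5c 9e 54) = 6760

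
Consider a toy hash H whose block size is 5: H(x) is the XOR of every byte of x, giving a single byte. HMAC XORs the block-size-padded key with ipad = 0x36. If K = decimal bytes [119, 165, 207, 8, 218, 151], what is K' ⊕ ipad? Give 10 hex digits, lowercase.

Key decimal bytes [119, 165, 207, 8, 218, 151] = 77 a5 cf 08 da 97 is 6 bytes > B = 5, so hash it first: H(key) = 58, then zero-pad to 5 bytes: K' = 58 00 00 00 00.
XOR each byte with 0x36: 58⊕36=6e, 00⊕36=36, 00⊕36=36, 00⊕36=36, 00⊕36=36.

6e36363636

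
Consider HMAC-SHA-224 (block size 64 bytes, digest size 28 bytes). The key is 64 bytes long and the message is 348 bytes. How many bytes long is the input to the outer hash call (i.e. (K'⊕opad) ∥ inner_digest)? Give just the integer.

92

Key is 64 ≤ 64 bytes, zero-padded: |K'| = 64.
Outer input = (K'⊕opad) ∥ H(inner) → 64 + 28 = 92 bytes.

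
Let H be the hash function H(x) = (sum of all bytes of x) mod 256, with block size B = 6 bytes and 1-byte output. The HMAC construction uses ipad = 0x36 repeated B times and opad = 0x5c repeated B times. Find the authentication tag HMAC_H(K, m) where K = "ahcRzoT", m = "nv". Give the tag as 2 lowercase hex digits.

32

Key "ahcRzoT" = 61 68 63 52 7a 6f 54 is 7 bytes > B = 6, so hash it first: H(key) = bb, then zero-pad to 6 bytes: K' = bb 00 00 00 00 00.
K' ⊕ ipad = 8d 36 36 36 36 36.  K' ⊕ opad = e7 5c 5c 5c 5c 5c.
Inner input = (K'⊕ipad) ∥ m = 8d 36 36 36 36 36 ∥ 6e 76.
Inner hash: sum = 141+54+54+54+54+54+110+118 = 639; mod 256 = 127 → 7f.
Outer input = (K'⊕opad) ∥ inner = e7 5c 5c 5c 5c 5c ∥ 7f.
Outer hash (tag): sum = 231+92+92+92+92+92+127 = 818; mod 256 = 50 → 32.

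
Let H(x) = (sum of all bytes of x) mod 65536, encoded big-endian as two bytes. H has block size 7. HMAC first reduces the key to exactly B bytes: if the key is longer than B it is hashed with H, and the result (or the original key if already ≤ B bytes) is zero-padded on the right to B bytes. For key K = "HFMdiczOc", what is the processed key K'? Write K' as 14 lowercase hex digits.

|K| = 9 > B = 7, so first hash the key.
H(K): sum = 72+70+77+100+105+99+122+79+99 = 823 → 03 37.
Zero-pad H(K) = 03 37 to 7 bytes: K' = 03 37 00 00 00 00 00.

03370000000000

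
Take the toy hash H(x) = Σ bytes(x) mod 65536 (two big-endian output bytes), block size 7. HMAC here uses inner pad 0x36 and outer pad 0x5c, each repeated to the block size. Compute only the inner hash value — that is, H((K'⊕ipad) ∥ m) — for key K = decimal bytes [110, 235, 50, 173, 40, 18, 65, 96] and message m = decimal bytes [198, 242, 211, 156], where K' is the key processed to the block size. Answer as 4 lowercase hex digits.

048f

Key decimal bytes [110, 235, 50, 173, 40, 18, 65, 96] = 6e eb 32 ad 28 12 41 60 is 8 bytes > B = 7, so hash it first: H(key) = 03 13, then zero-pad to 7 bytes: K' = 03 13 00 00 00 00 00.
K' ⊕ ipad = 35 25 36 36 36 36 36.
Inner input = 35 25 36 36 36 36 36 ∥ c6 f2 d3 9c.
Inner hash: sum = 53+37+54+54+54+54+54+198+242+211+156 = 1167 → 04 8f.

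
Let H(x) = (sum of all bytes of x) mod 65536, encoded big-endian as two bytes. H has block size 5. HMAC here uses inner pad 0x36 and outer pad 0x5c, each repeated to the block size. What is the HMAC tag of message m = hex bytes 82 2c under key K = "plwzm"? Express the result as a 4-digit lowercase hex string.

0116

Key "plwzm" = 70 6c 77 7a 6d is exactly B = 5 bytes: K' = 70 6c 77 7a 6d.
K' ⊕ ipad = 46 5a 41 4c 5b.  K' ⊕ opad = 2c 30 2b 26 31.
Inner input = (K'⊕ipad) ∥ m = 46 5a 41 4c 5b ∥ 82 2c.
Inner hash: sum = 70+90+65+76+91+130+44 = 566 → 02 36.
Outer input = (K'⊕opad) ∥ inner = 2c 30 2b 26 31 ∥ 02 36.
Outer hash (tag): sum = 44+48+43+38+49+2+54 = 278 → 01 16.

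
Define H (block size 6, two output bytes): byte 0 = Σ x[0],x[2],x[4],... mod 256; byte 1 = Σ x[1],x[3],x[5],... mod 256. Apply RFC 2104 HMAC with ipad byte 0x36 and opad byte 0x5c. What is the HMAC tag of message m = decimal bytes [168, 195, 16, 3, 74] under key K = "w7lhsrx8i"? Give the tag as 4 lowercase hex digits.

Key "w7lhsrx8i" = 77 37 6c 68 73 72 78 38 69 is 9 bytes > B = 6, so hash it first: H(key) = 37 49, then zero-pad to 6 bytes: K' = 37 49 00 00 00 00.
K' ⊕ ipad = 01 7f 36 36 36 36.  K' ⊕ opad = 6b 15 5c 5c 5c 5c.
Inner input = (K'⊕ipad) ∥ m = 01 7f 36 36 36 36 ∥ a8 c3 10 03 4a.
Inner hash: even-index sum = 367 mod 256 = 111; odd-index sum = 433 mod 256 = 177 → 6f b1.
Outer input = (K'⊕opad) ∥ inner = 6b 15 5c 5c 5c 5c ∥ 6f b1.
Outer hash (tag): even-index sum = 402 mod 256 = 146; odd-index sum = 382 mod 256 = 126 → 92 7e.

927e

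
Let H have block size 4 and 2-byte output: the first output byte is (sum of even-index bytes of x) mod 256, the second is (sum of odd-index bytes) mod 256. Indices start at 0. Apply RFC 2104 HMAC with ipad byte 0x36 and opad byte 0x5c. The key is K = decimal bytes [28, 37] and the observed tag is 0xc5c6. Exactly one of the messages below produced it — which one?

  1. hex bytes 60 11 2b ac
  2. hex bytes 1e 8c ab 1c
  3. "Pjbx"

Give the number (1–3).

Key decimal bytes [28, 37] = 1c 25 is 2 bytes ≤ B = 4; zero-pad to 4 bytes: K' = 1c 25 00 00.
K' ⊕ ipad = 2a 13 36 36; K' ⊕ opad = 40 79 5c 5c.
m1: inner = H(2a 13 36 36 60 11 2b ac) = eb 06; tag = H(40 79 5c 5c eb 06) = 87db
m2: inner = H(2a 13 36 36 1e 8c ab 1c) = 29 f1; tag = H(40 79 5c 5c 29 f1) = c5c6 ← matches
m3: inner = H(2a 13 36 36 50 6a 62 78) = 12 2b; tag = H(40 79 5c 5c 12 2b) = ae00

2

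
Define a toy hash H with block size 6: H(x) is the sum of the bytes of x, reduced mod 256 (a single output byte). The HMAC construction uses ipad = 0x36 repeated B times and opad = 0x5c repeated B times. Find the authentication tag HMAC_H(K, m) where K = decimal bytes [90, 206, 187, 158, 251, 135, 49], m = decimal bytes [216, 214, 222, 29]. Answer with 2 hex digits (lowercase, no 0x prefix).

Key decimal bytes [90, 206, 187, 158, 251, 135, 49] = 5a ce bb 9e fb 87 31 is 7 bytes > B = 6, so hash it first: H(key) = 34, then zero-pad to 6 bytes: K' = 34 00 00 00 00 00.
K' ⊕ ipad = 02 36 36 36 36 36.  K' ⊕ opad = 68 5c 5c 5c 5c 5c.
Inner input = (K'⊕ipad) ∥ m = 02 36 36 36 36 36 ∥ d8 d6 de 1d.
Inner hash: sum = 2+54+54+54+54+54+216+214+222+29 = 953; mod 256 = 185 → b9.
Outer input = (K'⊕opad) ∥ inner = 68 5c 5c 5c 5c 5c ∥ b9.
Outer hash (tag): sum = 104+92+92+92+92+92+185 = 749; mod 256 = 237 → ed.

ed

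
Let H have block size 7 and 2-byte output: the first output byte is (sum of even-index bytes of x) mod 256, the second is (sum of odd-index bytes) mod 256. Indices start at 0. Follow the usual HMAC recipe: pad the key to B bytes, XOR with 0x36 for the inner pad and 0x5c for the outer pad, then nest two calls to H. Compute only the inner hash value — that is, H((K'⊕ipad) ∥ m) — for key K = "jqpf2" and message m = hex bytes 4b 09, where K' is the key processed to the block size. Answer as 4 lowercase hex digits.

Key "jqpf2" = 6a 71 70 66 32 is 5 bytes ≤ B = 7; zero-pad to 7 bytes: K' = 6a 71 70 66 32 00 00.
K' ⊕ ipad = 5c 47 46 50 04 36 36.
Inner input = 5c 47 46 50 04 36 36 ∥ 4b 09.
Inner hash: even-index sum = 229 mod 256 = 229; odd-index sum = 280 mod 256 = 24 → e5 18.

e518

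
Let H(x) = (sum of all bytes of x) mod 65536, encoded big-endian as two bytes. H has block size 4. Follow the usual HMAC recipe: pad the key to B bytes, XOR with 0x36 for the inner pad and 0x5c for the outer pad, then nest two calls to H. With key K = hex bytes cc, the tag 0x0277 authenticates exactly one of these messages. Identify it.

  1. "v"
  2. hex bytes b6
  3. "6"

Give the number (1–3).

3

Key hex bytes cc is 1 byte ≤ B = 4; zero-pad to 4 bytes: K' = cc 00 00 00.
K' ⊕ ipad = fa 36 36 36; K' ⊕ opad = 90 5c 5c 5c.
m1: inner = H(fa 36 36 36 76) = 02 12; tag = H(90 5c 5c 5c 02 12) = 01b8
m2: inner = H(fa 36 36 36 b6) = 02 52; tag = H(90 5c 5c 5c 02 52) = 01f8
m3: inner = H(fa 36 36 36 36) = 01 d2; tag = H(90 5c 5c 5c 01 d2) = 0277 ← matches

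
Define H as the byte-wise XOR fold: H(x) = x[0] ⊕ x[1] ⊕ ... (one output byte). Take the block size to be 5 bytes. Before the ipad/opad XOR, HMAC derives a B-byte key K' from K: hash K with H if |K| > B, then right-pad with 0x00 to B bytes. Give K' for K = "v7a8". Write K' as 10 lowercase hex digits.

Key "v7a8" = 76 37 61 38 is 4 bytes ≤ B = 5; zero-pad to 5 bytes: K' = 76 37 61 38 00.

7637613800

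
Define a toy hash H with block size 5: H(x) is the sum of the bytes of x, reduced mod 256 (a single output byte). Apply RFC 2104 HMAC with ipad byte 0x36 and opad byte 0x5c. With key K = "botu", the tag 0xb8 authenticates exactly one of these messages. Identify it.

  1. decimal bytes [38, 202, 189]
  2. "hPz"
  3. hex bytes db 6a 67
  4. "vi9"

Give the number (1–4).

2

Key "botu" = 62 6f 74 75 is 4 bytes ≤ B = 5; zero-pad to 5 bytes: K' = 62 6f 74 75 00.
K' ⊕ ipad = 54 59 42 43 36; K' ⊕ opad = 3e 33 28 29 5c.
m1: inner = H(54 59 42 43 36 26 ca bd) = 15; tag = H(3e 33 28 29 5c 15) = 33
m2: inner = H(54 59 42 43 36 68 50 7a) = 9a; tag = H(3e 33 28 29 5c 9a) = b8 ← matches
m3: inner = H(54 59 42 43 36 db 6a 67) = 14; tag = H(3e 33 28 29 5c 14) = 32
m4: inner = H(54 59 42 43 36 76 69 39) = 80; tag = H(3e 33 28 29 5c 80) = 9e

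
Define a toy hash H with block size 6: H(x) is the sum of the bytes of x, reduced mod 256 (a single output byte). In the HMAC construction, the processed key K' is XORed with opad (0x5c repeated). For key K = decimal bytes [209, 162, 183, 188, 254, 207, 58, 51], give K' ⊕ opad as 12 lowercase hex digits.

7c5c5c5c5c5c

Key decimal bytes [209, 162, 183, 188, 254, 207, 58, 51] = d1 a2 b7 bc fe cf 3a 33 is 8 bytes > B = 6, so hash it first: H(key) = 20, then zero-pad to 6 bytes: K' = 20 00 00 00 00 00.
XOR each byte with 0x5c: 20⊕5c=7c, 00⊕5c=5c, 00⊕5c=5c, 00⊕5c=5c, 00⊕5c=5c, 00⊕5c=5c.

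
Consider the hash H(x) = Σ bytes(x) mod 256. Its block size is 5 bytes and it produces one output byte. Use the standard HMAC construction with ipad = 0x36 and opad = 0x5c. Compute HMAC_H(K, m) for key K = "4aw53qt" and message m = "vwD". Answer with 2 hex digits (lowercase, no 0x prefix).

ed

Key "4aw53qt" = 34 61 77 35 33 71 74 is 7 bytes > B = 5, so hash it first: H(key) = 59, then zero-pad to 5 bytes: K' = 59 00 00 00 00.
K' ⊕ ipad = 6f 36 36 36 36.  K' ⊕ opad = 05 5c 5c 5c 5c.
Inner input = (K'⊕ipad) ∥ m = 6f 36 36 36 36 ∥ 76 77 44.
Inner hash: sum = 111+54+54+54+54+118+119+68 = 632; mod 256 = 120 → 78.
Outer input = (K'⊕opad) ∥ inner = 05 5c 5c 5c 5c ∥ 78.
Outer hash (tag): sum = 5+92+92+92+92+120 = 493; mod 256 = 237 → ed.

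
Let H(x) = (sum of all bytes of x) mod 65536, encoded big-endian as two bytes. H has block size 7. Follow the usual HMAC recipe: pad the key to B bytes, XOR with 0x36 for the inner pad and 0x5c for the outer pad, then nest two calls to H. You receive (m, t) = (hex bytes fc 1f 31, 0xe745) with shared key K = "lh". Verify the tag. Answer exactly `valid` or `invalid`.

Key "lh" = 6c 68 is 2 bytes ≤ B = 7; zero-pad to 7 bytes: K' = 6c 68 00 00 00 00 00.
K' ⊕ ipad = 5a 5e 36 36 36 36 36; K' ⊕ opad = 30 34 5c 5c 5c 5c 5c.
Inner hash: sum = 90+94+54+54+54+54+54+252+31+49 = 786 → 03 12.
Outer hash (recomputed tag): sum = 48+52+92+92+92+92+92+3+18 = 581 → 02 45.
Recomputed tag = 0245; claimed = e745 → mismatch.

invalid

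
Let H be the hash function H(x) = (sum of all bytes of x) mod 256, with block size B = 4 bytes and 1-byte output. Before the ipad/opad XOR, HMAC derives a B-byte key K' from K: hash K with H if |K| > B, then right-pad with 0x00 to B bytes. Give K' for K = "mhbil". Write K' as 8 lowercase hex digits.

0c000000

|K| = 5 > B = 4, so first hash the key.
H(K): sum = 109+104+98+105+108 = 524; mod 256 = 12 → 0c.
Zero-pad H(K) = 0c to 4 bytes: K' = 0c 00 00 00.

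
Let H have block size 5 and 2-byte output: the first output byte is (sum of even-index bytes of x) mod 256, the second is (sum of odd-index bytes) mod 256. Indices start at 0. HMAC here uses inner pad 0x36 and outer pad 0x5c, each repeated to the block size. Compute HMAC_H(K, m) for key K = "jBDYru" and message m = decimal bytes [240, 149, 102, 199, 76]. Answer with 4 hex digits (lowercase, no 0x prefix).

3286

Key "jBDYru" = 6a 42 44 59 72 75 is 6 bytes > B = 5, so hash it first: H(key) = 20 10, then zero-pad to 5 bytes: K' = 20 10 00 00 00.
K' ⊕ ipad = 16 26 36 36 36.  K' ⊕ opad = 7c 4c 5c 5c 5c.
Inner input = (K'⊕ipad) ∥ m = 16 26 36 36 36 ∥ f0 95 66 c7 4c.
Inner hash: even-index sum = 478 mod 256 = 222; odd-index sum = 510 mod 256 = 254 → de fe.
Outer input = (K'⊕opad) ∥ inner = 7c 4c 5c 5c 5c ∥ de fe.
Outer hash (tag): even-index sum = 562 mod 256 = 50; odd-index sum = 390 mod 256 = 134 → 32 86.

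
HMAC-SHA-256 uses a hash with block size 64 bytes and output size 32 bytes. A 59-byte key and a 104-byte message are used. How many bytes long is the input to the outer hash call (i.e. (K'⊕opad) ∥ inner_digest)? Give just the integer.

96

Key is 59 ≤ 64 bytes, zero-padded: |K'| = 64.
Outer input = (K'⊕opad) ∥ H(inner) → 64 + 32 = 96 bytes.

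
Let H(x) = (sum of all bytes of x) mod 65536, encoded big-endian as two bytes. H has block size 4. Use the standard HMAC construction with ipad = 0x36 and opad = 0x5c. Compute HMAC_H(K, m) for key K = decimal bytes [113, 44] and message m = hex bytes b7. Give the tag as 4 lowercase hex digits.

Key decimal bytes [113, 44] = 71 2c is 2 bytes ≤ B = 4; zero-pad to 4 bytes: K' = 71 2c 00 00.
K' ⊕ ipad = 47 1a 36 36.  K' ⊕ opad = 2d 70 5c 5c.
Inner input = (K'⊕ipad) ∥ m = 47 1a 36 36 ∥ b7.
Inner hash: sum = 71+26+54+54+183 = 388 → 01 84.
Outer input = (K'⊕opad) ∥ inner = 2d 70 5c 5c ∥ 01 84.
Outer hash (tag): sum = 45+112+92+92+1+132 = 474 → 01 da.

01da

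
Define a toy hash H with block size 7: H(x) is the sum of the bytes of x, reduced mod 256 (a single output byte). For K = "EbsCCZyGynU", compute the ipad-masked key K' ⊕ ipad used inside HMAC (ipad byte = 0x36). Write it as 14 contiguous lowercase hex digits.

c0363636363636

Key "EbsCCZyGynU" = 45 62 73 43 43 5a 79 47 79 6e 55 is 11 bytes > B = 7, so hash it first: H(key) = f6, then zero-pad to 7 bytes: K' = f6 00 00 00 00 00 00.
XOR each byte with 0x36: f6⊕36=c0, 00⊕36=36, 00⊕36=36, 00⊕36=36, 00⊕36=36, 00⊕36=36, 00⊕36=36.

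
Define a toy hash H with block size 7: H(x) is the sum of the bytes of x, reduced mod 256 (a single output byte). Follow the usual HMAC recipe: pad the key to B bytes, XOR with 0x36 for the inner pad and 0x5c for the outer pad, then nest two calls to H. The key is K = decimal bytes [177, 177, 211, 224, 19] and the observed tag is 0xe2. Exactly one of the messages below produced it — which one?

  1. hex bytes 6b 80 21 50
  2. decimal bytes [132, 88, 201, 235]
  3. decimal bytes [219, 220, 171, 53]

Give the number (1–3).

1

Key decimal bytes [177, 177, 211, 224, 19] = b1 b1 d3 e0 13 is 5 bytes ≤ B = 7; zero-pad to 7 bytes: K' = b1 b1 d3 e0 13 00 00.
K' ⊕ ipad = 87 87 e5 d6 25 36 36; K' ⊕ opad = ed ed 8f bc 4f 5c 5c.
m1: inner = H(87 87 e5 d6 25 36 36 6b 80 21 50) = b6; tag = H(ed ed 8f bc 4f 5c 5c b6) = e2 ← matches
m2: inner = H(87 87 e5 d6 25 36 36 84 58 c9 eb) = ea; tag = H(ed ed 8f bc 4f 5c 5c ea) = 16
m3: inner = H(87 87 e5 d6 25 36 36 db dc ab 35) = f1; tag = H(ed ed 8f bc 4f 5c 5c f1) = 1d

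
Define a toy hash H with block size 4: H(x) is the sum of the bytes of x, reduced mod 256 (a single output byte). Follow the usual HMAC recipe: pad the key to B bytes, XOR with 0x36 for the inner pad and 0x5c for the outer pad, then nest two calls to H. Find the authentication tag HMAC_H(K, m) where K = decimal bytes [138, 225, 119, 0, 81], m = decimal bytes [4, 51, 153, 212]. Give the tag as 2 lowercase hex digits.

ce

Key decimal bytes [138, 225, 119, 0, 81] = 8a e1 77 00 51 is 5 bytes > B = 4, so hash it first: H(key) = 33, then zero-pad to 4 bytes: K' = 33 00 00 00.
K' ⊕ ipad = 05 36 36 36.  K' ⊕ opad = 6f 5c 5c 5c.
Inner input = (K'⊕ipad) ∥ m = 05 36 36 36 ∥ 04 33 99 d4.
Inner hash: sum = 5+54+54+54+4+51+153+212 = 587; mod 256 = 75 → 4b.
Outer input = (K'⊕opad) ∥ inner = 6f 5c 5c 5c ∥ 4b.
Outer hash (tag): sum = 111+92+92+92+75 = 462; mod 256 = 206 → ce.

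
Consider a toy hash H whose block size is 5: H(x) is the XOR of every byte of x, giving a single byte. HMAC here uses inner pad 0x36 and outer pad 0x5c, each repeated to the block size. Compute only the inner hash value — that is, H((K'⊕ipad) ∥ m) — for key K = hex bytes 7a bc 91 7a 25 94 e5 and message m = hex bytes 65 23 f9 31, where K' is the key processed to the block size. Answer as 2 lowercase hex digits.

c1

Key hex bytes 7a bc 91 7a 25 94 e5 is 7 bytes > B = 5, so hash it first: H(key) = 79, then zero-pad to 5 bytes: K' = 79 00 00 00 00.
K' ⊕ ipad = 4f 36 36 36 36.
Inner input = 4f 36 36 36 36 ∥ 65 23 f9 31.
Inner hash: XOR 4f⊕36⊕36⊕36⊕36⊕65⊕23⊕f9⊕31 = c1.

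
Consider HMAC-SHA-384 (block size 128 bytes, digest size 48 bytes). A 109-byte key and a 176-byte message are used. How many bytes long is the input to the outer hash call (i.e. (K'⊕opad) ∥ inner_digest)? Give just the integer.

Key is 109 ≤ 128 bytes, zero-padded: |K'| = 128.
Outer input = (K'⊕opad) ∥ H(inner) → 128 + 48 = 176 bytes.

176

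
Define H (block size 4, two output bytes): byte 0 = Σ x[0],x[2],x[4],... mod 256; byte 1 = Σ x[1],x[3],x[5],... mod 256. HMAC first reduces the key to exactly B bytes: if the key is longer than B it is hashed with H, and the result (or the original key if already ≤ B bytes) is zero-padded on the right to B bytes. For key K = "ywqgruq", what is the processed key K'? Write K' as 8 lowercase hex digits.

cd530000

|K| = 7 > B = 4, so first hash the key.
H(K): even-index sum = 461 mod 256 = 205; odd-index sum = 339 mod 256 = 83 → cd 53.
Zero-pad H(K) = cd 53 to 4 bytes: K' = cd 53 00 00.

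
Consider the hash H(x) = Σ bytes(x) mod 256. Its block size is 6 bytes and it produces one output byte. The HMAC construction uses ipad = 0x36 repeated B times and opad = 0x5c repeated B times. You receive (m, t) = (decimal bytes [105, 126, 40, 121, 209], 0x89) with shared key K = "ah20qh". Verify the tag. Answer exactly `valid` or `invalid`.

invalid

Key "ah20qh" = 61 68 32 30 71 68 is exactly B = 6 bytes: K' = 61 68 32 30 71 68.
K' ⊕ ipad = 57 5e 04 06 47 5e; K' ⊕ opad = 3d 34 6e 6c 2d 34.
Inner hash: sum = 87+94+4+6+71+94+105+126+40+121+209 = 957; mod 256 = 189 → bd.
Outer hash (recomputed tag): sum = 61+52+110+108+45+52+189 = 617; mod 256 = 105 → 69.
Recomputed tag = 69; claimed = 89 → mismatch.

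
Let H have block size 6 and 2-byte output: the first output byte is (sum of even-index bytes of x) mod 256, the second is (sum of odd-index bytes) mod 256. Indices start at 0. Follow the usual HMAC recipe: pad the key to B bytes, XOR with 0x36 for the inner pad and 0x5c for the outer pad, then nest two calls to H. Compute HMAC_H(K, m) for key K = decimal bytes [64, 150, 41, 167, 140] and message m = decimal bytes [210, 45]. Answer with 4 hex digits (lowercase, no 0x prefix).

Key decimal bytes [64, 150, 41, 167, 140] = 40 96 29 a7 8c is 5 bytes ≤ B = 6; zero-pad to 6 bytes: K' = 40 96 29 a7 8c 00.
K' ⊕ ipad = 76 a0 1f 91 ba 36.  K' ⊕ opad = 1c ca 75 fb d0 5c.
Inner input = (K'⊕ipad) ∥ m = 76 a0 1f 91 ba 36 ∥ d2 2d.
Inner hash: even-index sum = 545 mod 256 = 33; odd-index sum = 404 mod 256 = 148 → 21 94.
Outer input = (K'⊕opad) ∥ inner = 1c ca 75 fb d0 5c ∥ 21 94.
Outer hash (tag): even-index sum = 386 mod 256 = 130; odd-index sum = 693 mod 256 = 181 → 82 b5.

82b5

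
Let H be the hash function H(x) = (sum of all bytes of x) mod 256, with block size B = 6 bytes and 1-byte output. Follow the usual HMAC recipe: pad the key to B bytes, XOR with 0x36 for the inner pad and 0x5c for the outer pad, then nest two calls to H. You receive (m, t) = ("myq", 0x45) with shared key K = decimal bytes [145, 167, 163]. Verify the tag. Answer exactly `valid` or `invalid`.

Key decimal bytes [145, 167, 163] = 91 a7 a3 is 3 bytes ≤ B = 6; zero-pad to 6 bytes: K' = 91 a7 a3 00 00 00.
K' ⊕ ipad = a7 91 95 36 36 36; K' ⊕ opad = cd fb ff 5c 5c 5c.
Inner hash: sum = 167+145+149+54+54+54+109+121+113 = 966; mod 256 = 198 → c6.
Outer hash (recomputed tag): sum = 205+251+255+92+92+92+198 = 1185; mod 256 = 161 → a1.
Recomputed tag = a1; claimed = 45 → mismatch.

invalid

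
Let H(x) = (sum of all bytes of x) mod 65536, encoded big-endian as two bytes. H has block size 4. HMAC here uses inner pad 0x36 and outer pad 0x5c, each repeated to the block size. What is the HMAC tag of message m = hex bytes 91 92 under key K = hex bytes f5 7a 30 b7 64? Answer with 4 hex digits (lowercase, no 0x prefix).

024d

Key hex bytes f5 7a 30 b7 64 is 5 bytes > B = 4, so hash it first: H(key) = 02 ba, then zero-pad to 4 bytes: K' = 02 ba 00 00.
K' ⊕ ipad = 34 8c 36 36.  K' ⊕ opad = 5e e6 5c 5c.
Inner input = (K'⊕ipad) ∥ m = 34 8c 36 36 ∥ 91 92.
Inner hash: sum = 52+140+54+54+145+146 = 591 → 02 4f.
Outer input = (K'⊕opad) ∥ inner = 5e e6 5c 5c ∥ 02 4f.
Outer hash (tag): sum = 94+230+92+92+2+79 = 589 → 02 4d.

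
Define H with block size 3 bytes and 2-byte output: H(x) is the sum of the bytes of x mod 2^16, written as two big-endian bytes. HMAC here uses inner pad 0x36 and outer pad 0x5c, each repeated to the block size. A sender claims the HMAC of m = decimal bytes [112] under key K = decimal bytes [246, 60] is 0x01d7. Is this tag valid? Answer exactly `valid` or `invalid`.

Key decimal bytes [246, 60] = f6 3c is 2 bytes ≤ B = 3; zero-pad to 3 bytes: K' = f6 3c 00.
K' ⊕ ipad = c0 0a 36; K' ⊕ opad = aa 60 5c.
Inner hash: sum = 192+10+54+112 = 368 → 01 70.
Outer hash (recomputed tag): sum = 170+96+92+1+112 = 471 → 01 d7.
Recomputed tag = 01d7; claimed = 01d7 → match.

valid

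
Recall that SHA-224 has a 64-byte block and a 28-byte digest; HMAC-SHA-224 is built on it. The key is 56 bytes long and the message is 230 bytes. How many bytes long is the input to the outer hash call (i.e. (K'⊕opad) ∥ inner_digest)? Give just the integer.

92

Key is 56 ≤ 64 bytes, zero-padded: |K'| = 64.
Outer input = (K'⊕opad) ∥ H(inner) → 64 + 28 = 92 bytes.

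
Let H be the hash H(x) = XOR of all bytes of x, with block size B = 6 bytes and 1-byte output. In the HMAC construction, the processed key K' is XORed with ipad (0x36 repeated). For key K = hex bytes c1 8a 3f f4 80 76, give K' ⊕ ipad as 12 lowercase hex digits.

Key hex bytes c1 8a 3f f4 80 76 is exactly B = 6 bytes: K' = c1 8a 3f f4 80 76.
XOR each byte with 0x36: c1⊕36=f7, 8a⊕36=bc, 3f⊕36=09, f4⊕36=c2, 80⊕36=b6, 76⊕36=40.

f7bc09c2b640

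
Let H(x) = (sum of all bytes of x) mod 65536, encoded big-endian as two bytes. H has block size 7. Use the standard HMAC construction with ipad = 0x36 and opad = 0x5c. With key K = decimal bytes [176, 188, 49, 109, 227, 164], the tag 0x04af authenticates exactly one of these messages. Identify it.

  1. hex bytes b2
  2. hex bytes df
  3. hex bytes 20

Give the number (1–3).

Key decimal bytes [176, 188, 49, 109, 227, 164] = b0 bc 31 6d e3 a4 is 6 bytes ≤ B = 7; zero-pad to 7 bytes: K' = b0 bc 31 6d e3 a4 00.
K' ⊕ ipad = 86 8a 07 5b d5 92 36; K' ⊕ opad = ec e0 6d 31 bf f8 5c.
m1: inner = H(86 8a 07 5b d5 92 36 b2) = 03 c1; tag = H(ec e0 6d 31 bf f8 5c 03 c1) = 0541
m2: inner = H(86 8a 07 5b d5 92 36 df) = 03 ee; tag = H(ec e0 6d 31 bf f8 5c 03 ee) = 056e
m3: inner = H(86 8a 07 5b d5 92 36 20) = 03 2f; tag = H(ec e0 6d 31 bf f8 5c 03 2f) = 04af ← matches

3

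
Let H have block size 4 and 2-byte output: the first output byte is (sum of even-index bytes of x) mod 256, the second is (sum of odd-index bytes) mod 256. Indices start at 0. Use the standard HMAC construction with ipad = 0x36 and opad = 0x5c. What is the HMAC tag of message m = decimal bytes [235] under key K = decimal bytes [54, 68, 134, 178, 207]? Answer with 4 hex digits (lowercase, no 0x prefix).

11fc

Key decimal bytes [54, 68, 134, 178, 207] = 36 44 86 b2 cf is 5 bytes > B = 4, so hash it first: H(key) = 8b f6, then zero-pad to 4 bytes: K' = 8b f6 00 00.
K' ⊕ ipad = bd c0 36 36.  K' ⊕ opad = d7 aa 5c 5c.
Inner input = (K'⊕ipad) ∥ m = bd c0 36 36 ∥ eb.
Inner hash: even-index sum = 478 mod 256 = 222; odd-index sum = 246 mod 256 = 246 → de f6.
Outer input = (K'⊕opad) ∥ inner = d7 aa 5c 5c ∥ de f6.
Outer hash (tag): even-index sum = 529 mod 256 = 17; odd-index sum = 508 mod 256 = 252 → 11 fc.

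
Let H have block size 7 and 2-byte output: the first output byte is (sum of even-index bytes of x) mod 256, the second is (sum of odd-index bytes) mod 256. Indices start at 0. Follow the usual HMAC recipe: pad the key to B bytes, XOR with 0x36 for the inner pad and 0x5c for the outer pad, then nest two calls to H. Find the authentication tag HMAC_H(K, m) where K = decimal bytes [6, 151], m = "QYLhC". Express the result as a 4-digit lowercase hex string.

Key decimal bytes [6, 151] = 06 97 is 2 bytes ≤ B = 7; zero-pad to 7 bytes: K' = 06 97 00 00 00 00 00.
K' ⊕ ipad = 30 a1 36 36 36 36 36.  K' ⊕ opad = 5a cb 5c 5c 5c 5c 5c.
Inner input = (K'⊕ipad) ∥ m = 30 a1 36 36 36 36 36 ∥ 51 59 4c 68 43.
Inner hash: even-index sum = 403 mod 256 = 147; odd-index sum = 493 mod 256 = 237 → 93 ed.
Outer input = (K'⊕opad) ∥ inner = 5a cb 5c 5c 5c 5c 5c ∥ 93 ed.
Outer hash (tag): even-index sum = 603 mod 256 = 91; odd-index sum = 534 mod 256 = 22 → 5b 16.

5b16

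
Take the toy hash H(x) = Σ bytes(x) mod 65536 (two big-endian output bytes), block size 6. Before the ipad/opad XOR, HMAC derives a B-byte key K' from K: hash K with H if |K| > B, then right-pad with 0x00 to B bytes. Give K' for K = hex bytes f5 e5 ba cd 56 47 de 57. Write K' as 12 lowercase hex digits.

053300000000

|K| = 8 > B = 6, so first hash the key.
H(K): sum = 245+229+186+205+86+71+222+87 = 1331 → 05 33.
Zero-pad H(K) = 05 33 to 6 bytes: K' = 05 33 00 00 00 00.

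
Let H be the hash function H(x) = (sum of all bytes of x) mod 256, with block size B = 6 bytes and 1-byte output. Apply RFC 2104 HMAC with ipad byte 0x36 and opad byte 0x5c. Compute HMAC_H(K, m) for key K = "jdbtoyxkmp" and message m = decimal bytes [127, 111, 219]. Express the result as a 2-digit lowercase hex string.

Key "jdbtoyxkmp" = 6a 64 62 74 6f 79 78 6b 6d 70 is 10 bytes > B = 6, so hash it first: H(key) = 4c, then zero-pad to 6 bytes: K' = 4c 00 00 00 00 00.
K' ⊕ ipad = 7a 36 36 36 36 36.  K' ⊕ opad = 10 5c 5c 5c 5c 5c.
Inner input = (K'⊕ipad) ∥ m = 7a 36 36 36 36 36 ∥ 7f 6f db.
Inner hash: sum = 122+54+54+54+54+54+127+111+219 = 849; mod 256 = 81 → 51.
Outer input = (K'⊕opad) ∥ inner = 10 5c 5c 5c 5c 5c ∥ 51.
Outer hash (tag): sum = 16+92+92+92+92+92+81 = 557; mod 256 = 45 → 2d.

2d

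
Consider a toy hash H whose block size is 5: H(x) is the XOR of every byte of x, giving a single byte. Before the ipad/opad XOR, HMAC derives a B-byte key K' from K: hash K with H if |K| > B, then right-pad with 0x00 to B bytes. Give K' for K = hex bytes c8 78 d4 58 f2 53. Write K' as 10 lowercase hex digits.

9d00000000

|K| = 6 > B = 5, so first hash the key.
H(K): XOR c8⊕78⊕d4⊕58⊕f2⊕53 = 9d.
Zero-pad H(K) = 9d to 5 bytes: K' = 9d 00 00 00 00.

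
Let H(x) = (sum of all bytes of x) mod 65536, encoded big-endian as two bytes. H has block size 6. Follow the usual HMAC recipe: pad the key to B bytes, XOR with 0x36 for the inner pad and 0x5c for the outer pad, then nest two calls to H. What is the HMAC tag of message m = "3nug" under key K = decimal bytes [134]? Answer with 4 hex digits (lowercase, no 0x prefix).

Key decimal bytes [134] = 86 is 1 byte ≤ B = 6; zero-pad to 6 bytes: K' = 86 00 00 00 00 00.
K' ⊕ ipad = b0 36 36 36 36 36.  K' ⊕ opad = da 5c 5c 5c 5c 5c.
Inner input = (K'⊕ipad) ∥ m = b0 36 36 36 36 36 ∥ 33 6e 75 67.
Inner hash: sum = 176+54+54+54+54+54+51+110+117+103 = 827 → 03 3b.
Outer input = (K'⊕opad) ∥ inner = da 5c 5c 5c 5c 5c ∥ 03 3b.
Outer hash (tag): sum = 218+92+92+92+92+92+3+59 = 740 → 02 e4.

02e4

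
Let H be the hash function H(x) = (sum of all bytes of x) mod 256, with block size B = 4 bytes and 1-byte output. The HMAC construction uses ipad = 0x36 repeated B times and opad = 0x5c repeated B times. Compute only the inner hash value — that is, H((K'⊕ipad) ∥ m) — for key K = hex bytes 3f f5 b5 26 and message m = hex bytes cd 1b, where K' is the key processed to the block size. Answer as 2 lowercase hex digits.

47

Key hex bytes 3f f5 b5 26 is exactly B = 4 bytes: K' = 3f f5 b5 26.
K' ⊕ ipad = 09 c3 83 10.
Inner input = 09 c3 83 10 ∥ cd 1b.
Inner hash: sum = 9+195+131+16+205+27 = 583; mod 256 = 71 → 47.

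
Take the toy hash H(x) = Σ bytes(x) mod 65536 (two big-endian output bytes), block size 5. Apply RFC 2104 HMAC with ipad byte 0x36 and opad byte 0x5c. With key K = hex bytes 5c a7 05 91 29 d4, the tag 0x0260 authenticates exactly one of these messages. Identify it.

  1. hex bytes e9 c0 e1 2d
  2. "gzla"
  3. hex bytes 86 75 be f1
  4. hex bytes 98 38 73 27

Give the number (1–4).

Key hex bytes 5c a7 05 91 29 d4 is 6 bytes > B = 5, so hash it first: H(key) = 02 96, then zero-pad to 5 bytes: K' = 02 96 00 00 00.
K' ⊕ ipad = 34 a0 36 36 36; K' ⊕ opad = 5e ca 5c 5c 5c.
m1: inner = H(34 a0 36 36 36 e9 c0 e1 2d) = 04 2d; tag = H(5e ca 5c 5c 5c 04 2d) = 026d
m2: inner = H(34 a0 36 36 36 67 7a 6c 61) = 03 24; tag = H(5e ca 5c 5c 5c 03 24) = 0263
m3: inner = H(34 a0 36 36 36 86 75 be f1) = 04 20; tag = H(5e ca 5c 5c 5c 04 20) = 0260 ← matches
m4: inner = H(34 a0 36 36 36 98 38 73 27) = 02 e0; tag = H(5e ca 5c 5c 5c 02 e0) = 031e

3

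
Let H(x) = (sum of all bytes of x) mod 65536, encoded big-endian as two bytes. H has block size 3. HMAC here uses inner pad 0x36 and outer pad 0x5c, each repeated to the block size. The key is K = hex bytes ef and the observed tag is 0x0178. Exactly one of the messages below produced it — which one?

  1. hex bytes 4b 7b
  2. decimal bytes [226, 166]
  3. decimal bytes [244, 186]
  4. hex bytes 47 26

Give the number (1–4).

1

Key hex bytes ef is 1 byte ≤ B = 3; zero-pad to 3 bytes: K' = ef 00 00.
K' ⊕ ipad = d9 36 36; K' ⊕ opad = b3 5c 5c.
m1: inner = H(d9 36 36 4b 7b) = 02 0b; tag = H(b3 5c 5c 02 0b) = 0178 ← matches
m2: inner = H(d9 36 36 e2 a6) = 02 cd; tag = H(b3 5c 5c 02 cd) = 023a
m3: inner = H(d9 36 36 f4 ba) = 02 f3; tag = H(b3 5c 5c 02 f3) = 0260
m4: inner = H(d9 36 36 47 26) = 01 b2; tag = H(b3 5c 5c 01 b2) = 021e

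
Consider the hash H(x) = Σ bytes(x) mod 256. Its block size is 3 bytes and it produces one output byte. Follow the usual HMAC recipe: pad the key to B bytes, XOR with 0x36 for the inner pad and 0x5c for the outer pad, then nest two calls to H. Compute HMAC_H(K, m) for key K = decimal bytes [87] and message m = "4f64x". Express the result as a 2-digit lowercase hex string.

0c

Key decimal bytes [87] = 57 is 1 byte ≤ B = 3; zero-pad to 3 bytes: K' = 57 00 00.
K' ⊕ ipad = 61 36 36.  K' ⊕ opad = 0b 5c 5c.
Inner input = (K'⊕ipad) ∥ m = 61 36 36 ∥ 34 66 36 34 78.
Inner hash: sum = 97+54+54+52+102+54+52+120 = 585; mod 256 = 73 → 49.
Outer input = (K'⊕opad) ∥ inner = 0b 5c 5c ∥ 49.
Outer hash (tag): sum = 11+92+92+73 = 268; mod 256 = 12 → 0c.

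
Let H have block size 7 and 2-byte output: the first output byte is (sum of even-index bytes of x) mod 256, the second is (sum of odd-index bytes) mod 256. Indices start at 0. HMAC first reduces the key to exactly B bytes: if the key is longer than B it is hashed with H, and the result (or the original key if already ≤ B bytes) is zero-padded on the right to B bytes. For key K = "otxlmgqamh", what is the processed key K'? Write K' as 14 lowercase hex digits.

|K| = 10 > B = 7, so first hash the key.
H(K): even-index sum = 562 mod 256 = 50; odd-index sum = 528 mod 256 = 16 → 32 10.
Zero-pad H(K) = 32 10 to 7 bytes: K' = 32 10 00 00 00 00 00.

32100000000000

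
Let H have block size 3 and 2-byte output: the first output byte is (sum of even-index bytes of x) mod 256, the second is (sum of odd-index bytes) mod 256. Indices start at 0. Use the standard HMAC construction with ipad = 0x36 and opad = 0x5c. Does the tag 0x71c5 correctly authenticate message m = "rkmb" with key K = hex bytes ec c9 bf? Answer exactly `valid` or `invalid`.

Key hex bytes ec c9 bf is exactly B = 3 bytes: K' = ec c9 bf.
K' ⊕ ipad = da ff 89; K' ⊕ opad = b0 95 e3.
Inner hash: even-index sum = 560 mod 256 = 48; odd-index sum = 478 mod 256 = 222 → 30 de.
Outer hash (recomputed tag): even-index sum = 625 mod 256 = 113; odd-index sum = 197 mod 256 = 197 → 71 c5.
Recomputed tag = 71c5; claimed = 71c5 → match.

valid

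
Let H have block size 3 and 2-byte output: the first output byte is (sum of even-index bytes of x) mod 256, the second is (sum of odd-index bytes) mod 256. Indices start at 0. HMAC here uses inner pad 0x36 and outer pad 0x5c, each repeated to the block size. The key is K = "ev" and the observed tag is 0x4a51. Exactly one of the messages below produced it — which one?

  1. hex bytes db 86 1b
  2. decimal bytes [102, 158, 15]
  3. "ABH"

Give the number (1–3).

Key "ev" = 65 76 is 2 bytes ≤ B = 3; zero-pad to 3 bytes: K' = 65 76 00.
K' ⊕ ipad = 53 40 36; K' ⊕ opad = 39 2a 5c.
m1: inner = H(53 40 36 db 86 1b) = 0f 36; tag = H(39 2a 5c 0f 36) = cb39
m2: inner = H(53 40 36 66 9e 0f) = 27 b5; tag = H(39 2a 5c 27 b5) = 4a51 ← matches
m3: inner = H(53 40 36 41 42 48) = cb c9; tag = H(39 2a 5c cb c9) = 5ef5

2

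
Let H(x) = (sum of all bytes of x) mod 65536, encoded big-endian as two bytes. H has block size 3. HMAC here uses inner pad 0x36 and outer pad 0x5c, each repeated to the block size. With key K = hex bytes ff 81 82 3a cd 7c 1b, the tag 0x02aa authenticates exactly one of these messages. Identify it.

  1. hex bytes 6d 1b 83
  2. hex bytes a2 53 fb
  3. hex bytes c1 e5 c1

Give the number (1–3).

2

Key hex bytes ff 81 82 3a cd 7c 1b is 7 bytes > B = 3, so hash it first: H(key) = 03 a0, then zero-pad to 3 bytes: K' = 03 a0 00.
K' ⊕ ipad = 35 96 36; K' ⊕ opad = 5f fc 5c.
m1: inner = H(35 96 36 6d 1b 83) = 02 0c; tag = H(5f fc 5c 02 0c) = 01c5
m2: inner = H(35 96 36 a2 53 fb) = 02 f1; tag = H(5f fc 5c 02 f1) = 02aa ← matches
m3: inner = H(35 96 36 c1 e5 c1) = 03 68; tag = H(5f fc 5c 03 68) = 0222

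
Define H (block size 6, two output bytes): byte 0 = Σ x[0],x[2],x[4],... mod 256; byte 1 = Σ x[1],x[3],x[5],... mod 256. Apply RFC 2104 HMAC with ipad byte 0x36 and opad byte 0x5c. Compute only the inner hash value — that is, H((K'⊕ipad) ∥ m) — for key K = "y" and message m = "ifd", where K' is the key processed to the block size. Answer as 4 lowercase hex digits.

8808

Key "y" = 79 is 1 byte ≤ B = 6; zero-pad to 6 bytes: K' = 79 00 00 00 00 00.
K' ⊕ ipad = 4f 36 36 36 36 36.
Inner input = 4f 36 36 36 36 36 ∥ 69 66 64.
Inner hash: even-index sum = 392 mod 256 = 136; odd-index sum = 264 mod 256 = 8 → 88 08.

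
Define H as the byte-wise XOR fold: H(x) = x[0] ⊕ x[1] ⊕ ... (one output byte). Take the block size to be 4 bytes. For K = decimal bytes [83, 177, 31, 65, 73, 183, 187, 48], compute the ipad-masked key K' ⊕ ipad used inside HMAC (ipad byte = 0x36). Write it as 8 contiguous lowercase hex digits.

Key decimal bytes [83, 177, 31, 65, 73, 183, 187, 48] = 53 b1 1f 41 49 b7 bb 30 is 8 bytes > B = 4, so hash it first: H(key) = c9, then zero-pad to 4 bytes: K' = c9 00 00 00.
XOR each byte with 0x36: c9⊕36=ff, 00⊕36=36, 00⊕36=36, 00⊕36=36.

ff363636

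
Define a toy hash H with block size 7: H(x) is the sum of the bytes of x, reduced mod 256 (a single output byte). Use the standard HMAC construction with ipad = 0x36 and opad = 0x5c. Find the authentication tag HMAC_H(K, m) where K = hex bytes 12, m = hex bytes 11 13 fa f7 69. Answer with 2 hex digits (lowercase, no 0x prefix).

5c

Key hex bytes 12 is 1 byte ≤ B = 7; zero-pad to 7 bytes: K' = 12 00 00 00 00 00 00.
K' ⊕ ipad = 24 36 36 36 36 36 36.  K' ⊕ opad = 4e 5c 5c 5c 5c 5c 5c.
Inner input = (K'⊕ipad) ∥ m = 24 36 36 36 36 36 36 ∥ 11 13 fa f7 69.
Inner hash: sum = 36+54+54+54+54+54+54+17+19+250+247+105 = 998; mod 256 = 230 → e6.
Outer input = (K'⊕opad) ∥ inner = 4e 5c 5c 5c 5c 5c 5c ∥ e6.
Outer hash (tag): sum = 78+92+92+92+92+92+92+230 = 860; mod 256 = 92 → 5c.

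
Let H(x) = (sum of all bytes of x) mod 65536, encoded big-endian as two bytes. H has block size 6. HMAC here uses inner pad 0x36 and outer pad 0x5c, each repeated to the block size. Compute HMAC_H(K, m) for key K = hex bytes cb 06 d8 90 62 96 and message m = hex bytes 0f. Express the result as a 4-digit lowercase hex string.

0410

Key hex bytes cb 06 d8 90 62 96 is exactly B = 6 bytes: K' = cb 06 d8 90 62 96.
K' ⊕ ipad = fd 30 ee a6 54 a0.  K' ⊕ opad = 97 5a 84 cc 3e ca.
Inner input = (K'⊕ipad) ∥ m = fd 30 ee a6 54 a0 ∥ 0f.
Inner hash: sum = 253+48+238+166+84+160+15 = 964 → 03 c4.
Outer input = (K'⊕opad) ∥ inner = 97 5a 84 cc 3e ca ∥ 03 c4.
Outer hash (tag): sum = 151+90+132+204+62+202+3+196 = 1040 → 04 10.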